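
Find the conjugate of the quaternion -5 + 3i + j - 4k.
-5 - 3i - j + 4k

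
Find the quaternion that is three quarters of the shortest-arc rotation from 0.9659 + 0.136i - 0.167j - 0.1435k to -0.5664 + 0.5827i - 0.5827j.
0.7803 - 0.4459i + 0.4361j - 0.0453k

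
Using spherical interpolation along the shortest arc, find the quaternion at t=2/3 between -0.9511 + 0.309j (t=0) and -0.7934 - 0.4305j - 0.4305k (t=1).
-0.9307 - 0.1937j - 0.3103k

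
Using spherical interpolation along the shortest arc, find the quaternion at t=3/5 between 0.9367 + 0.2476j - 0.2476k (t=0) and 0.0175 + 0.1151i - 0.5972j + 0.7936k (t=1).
0.4582 - 0.0823i + 0.5516j - 0.6921k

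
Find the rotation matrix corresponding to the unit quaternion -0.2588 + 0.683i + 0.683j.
[[0.067, 0.933, -0.3535], [0.933, 0.067, 0.3535], [0.3535, -0.3535, -0.866]]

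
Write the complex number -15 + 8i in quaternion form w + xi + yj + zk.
-15 + 8i + 0j + 0k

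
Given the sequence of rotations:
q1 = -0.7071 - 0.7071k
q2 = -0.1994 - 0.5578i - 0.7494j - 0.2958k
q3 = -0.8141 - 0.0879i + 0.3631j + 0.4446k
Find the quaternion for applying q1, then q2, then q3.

q2 · q1 = -0.0682 + 0.9243i + 0.1355j + 0.3502k
q3 · q2 · q1 = -0.0681 - 0.6796i + 0.3067j - 0.6629k
-0.0681 - 0.6796i + 0.3067j - 0.6629k


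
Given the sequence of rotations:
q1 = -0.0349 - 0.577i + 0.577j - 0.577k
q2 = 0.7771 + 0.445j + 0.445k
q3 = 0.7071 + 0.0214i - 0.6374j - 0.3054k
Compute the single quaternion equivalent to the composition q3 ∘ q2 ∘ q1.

q2 · q1 = -0.0271 - 0.9619i + 0.1761j - 0.2072k
q3 · q2 · q1 = 0.0504 - 0.4949i + 0.44j - 0.7476k
0.0504 - 0.4949i + 0.44j - 0.7476k


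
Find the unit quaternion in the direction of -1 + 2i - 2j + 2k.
-0.2774 + 0.5547i - 0.5547j + 0.5547k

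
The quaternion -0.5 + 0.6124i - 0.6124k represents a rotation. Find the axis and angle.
axis = (√2/2, 0, -√2/2), θ = 4π/3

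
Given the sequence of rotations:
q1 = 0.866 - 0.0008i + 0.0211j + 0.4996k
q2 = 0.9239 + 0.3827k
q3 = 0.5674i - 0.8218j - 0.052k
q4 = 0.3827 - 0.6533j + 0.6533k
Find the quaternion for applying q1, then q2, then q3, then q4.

q2 · q1 = 0.6089 - 0.0088i + 0.0192j + 0.793k
q3 · q2 · q1 = 0.062 - 0.3052i - 0.9499j - 0.028k
q4 · q3 · q2 · q1 = -0.5785 + 0.5221i - 0.6034j - 0.1696k
-0.5785 + 0.5221i - 0.6034j - 0.1696k


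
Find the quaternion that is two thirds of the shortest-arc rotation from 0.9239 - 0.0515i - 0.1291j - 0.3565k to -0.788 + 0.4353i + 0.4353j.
0.8726 - 0.3196i - 0.3471j - 0.1262k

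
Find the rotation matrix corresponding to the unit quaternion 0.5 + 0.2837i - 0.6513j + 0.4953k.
[[-0.339, -0.8648, -0.3703], [0.1258, 0.3484, -0.9289], [0.9323, -0.3615, -0.0094]]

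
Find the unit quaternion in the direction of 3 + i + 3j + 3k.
0.5669 + 0.189i + 0.5669j + 0.5669k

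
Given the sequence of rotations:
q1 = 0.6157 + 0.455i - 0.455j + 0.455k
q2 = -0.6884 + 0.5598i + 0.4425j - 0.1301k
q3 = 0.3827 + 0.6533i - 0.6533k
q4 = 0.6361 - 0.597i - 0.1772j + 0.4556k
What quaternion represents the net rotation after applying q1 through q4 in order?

q2 · q1 = -0.418 + 0.1736i + 0.2718j - 0.8494k
q3 · q2 · q1 = -0.8283 - 0.0291i + 0.5455j + 0.1256k
q4 · q3 · q2 · q1 = -0.5048 + 0.2052i + 0.5555j - 0.6283k
-0.5048 + 0.2052i + 0.5555j - 0.6283k


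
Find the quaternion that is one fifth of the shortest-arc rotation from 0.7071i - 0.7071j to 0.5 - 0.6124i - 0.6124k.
-0.1235 + 0.765i - 0.6137j + 0.1513k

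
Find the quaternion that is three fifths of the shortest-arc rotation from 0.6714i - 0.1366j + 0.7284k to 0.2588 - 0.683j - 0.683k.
-0.1807 + 0.3271i + 0.4104j + 0.8318k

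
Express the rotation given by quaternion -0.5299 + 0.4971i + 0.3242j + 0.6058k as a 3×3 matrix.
[[0.0558, 0.9643, 0.2587], [-0.3197, -0.2282, 0.9196], [0.9459, -0.134, 0.2956]]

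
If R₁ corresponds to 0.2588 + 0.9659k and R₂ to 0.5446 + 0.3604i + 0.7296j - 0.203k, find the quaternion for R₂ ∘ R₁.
0.337 + 0.798i - 0.1593j + 0.4735k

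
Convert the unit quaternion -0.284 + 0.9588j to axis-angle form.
axis = (0, 1, 0), θ = 213°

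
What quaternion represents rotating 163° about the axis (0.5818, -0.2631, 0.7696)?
0.1478 + 0.5754i - 0.2602j + 0.7611k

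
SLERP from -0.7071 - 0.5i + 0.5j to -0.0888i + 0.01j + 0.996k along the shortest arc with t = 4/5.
-0.2121 - 0.2334i + 0.1594j + 0.9355k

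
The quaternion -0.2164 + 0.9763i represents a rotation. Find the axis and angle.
axis = (1, 0, 0), θ = 205°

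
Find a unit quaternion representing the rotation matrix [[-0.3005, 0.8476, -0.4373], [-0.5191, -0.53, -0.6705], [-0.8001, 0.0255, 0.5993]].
-0.4384 - 0.3969i - 0.2069j + 0.7794k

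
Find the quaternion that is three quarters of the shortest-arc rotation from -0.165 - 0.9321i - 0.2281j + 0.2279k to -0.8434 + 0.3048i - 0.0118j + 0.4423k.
0.7078 - 0.6261i - 0.0744j - 0.3184k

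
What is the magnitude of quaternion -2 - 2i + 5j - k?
√34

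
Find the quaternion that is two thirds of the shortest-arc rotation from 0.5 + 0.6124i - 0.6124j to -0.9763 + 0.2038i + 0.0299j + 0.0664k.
0.9546 + 0.0977i - 0.2767j - 0.0508k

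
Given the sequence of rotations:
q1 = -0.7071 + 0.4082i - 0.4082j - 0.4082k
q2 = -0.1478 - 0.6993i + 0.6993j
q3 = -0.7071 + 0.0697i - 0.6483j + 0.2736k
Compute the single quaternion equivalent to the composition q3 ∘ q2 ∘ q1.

q2 · q1 = 0.6754 + 0.1487i - 0.7196j + 0.0603k
q3 · q2 · q1 = -0.971 + 0.0997i + 0.1074j + 0.1884k
-0.971 + 0.0997i + 0.1074j + 0.1884k


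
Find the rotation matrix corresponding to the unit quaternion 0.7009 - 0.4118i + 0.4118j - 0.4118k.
[[0.3217, 0.2381, 0.9164], [-0.9164, 0.3217, 0.2381], [-0.2381, -0.9164, 0.3217]]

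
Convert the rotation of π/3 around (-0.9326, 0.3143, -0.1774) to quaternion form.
0.866 - 0.4663i + 0.1572j - 0.0887k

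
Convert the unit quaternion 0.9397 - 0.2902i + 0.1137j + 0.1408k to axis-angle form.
axis = (-0.8485, 0.3324, 0.4117), θ = 40°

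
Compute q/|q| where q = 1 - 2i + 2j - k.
0.3162 - 0.6325i + 0.6325j - 0.3162k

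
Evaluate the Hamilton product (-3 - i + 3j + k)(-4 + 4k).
8 + 16i - 8j - 16k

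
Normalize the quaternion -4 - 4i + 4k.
-0.5774 - 0.5774i + 0.5774k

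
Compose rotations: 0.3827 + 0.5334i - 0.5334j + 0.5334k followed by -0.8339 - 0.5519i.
-0.0248 - 0.656i + 0.7392j - 0.1504k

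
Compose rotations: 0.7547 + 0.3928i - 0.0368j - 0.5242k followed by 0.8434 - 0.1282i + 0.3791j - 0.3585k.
0.5129 + 0.0226i + 0.047j - 0.8569k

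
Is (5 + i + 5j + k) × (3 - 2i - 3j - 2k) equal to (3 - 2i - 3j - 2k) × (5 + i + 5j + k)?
No: pq = 34 - 14i ≠ 34 - 14k = qp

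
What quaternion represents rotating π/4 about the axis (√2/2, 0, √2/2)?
0.9239 + 0.2706i + 0.2706k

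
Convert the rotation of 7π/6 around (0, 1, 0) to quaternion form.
-0.2588 + 0.9659j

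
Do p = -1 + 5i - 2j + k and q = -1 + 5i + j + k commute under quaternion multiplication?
No: pq = -23 - 13i + j + 13k ≠ -23 - 7i + j - 17k = qp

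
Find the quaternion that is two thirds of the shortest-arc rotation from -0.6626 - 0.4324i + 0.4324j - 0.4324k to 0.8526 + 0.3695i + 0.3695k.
-0.8099 - 0.4011i + 0.1493j - 0.4011k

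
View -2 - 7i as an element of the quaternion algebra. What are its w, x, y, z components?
-2 - 7i + 0j + 0k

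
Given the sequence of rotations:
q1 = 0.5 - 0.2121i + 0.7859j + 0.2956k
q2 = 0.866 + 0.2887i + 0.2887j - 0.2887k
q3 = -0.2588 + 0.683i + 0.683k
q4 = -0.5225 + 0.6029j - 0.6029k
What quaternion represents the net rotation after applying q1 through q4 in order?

q2 · q1 = 0.3527 + 0.2729i + 0.8008j + 0.3998k
q3 · q2 · q1 = -0.5507 - 0.3767i - 0.2939j + 0.6844k
q4 · q3 · q2 · q1 = 0.8776 + 0.4323i + 0.0487j + 0.2015k
0.8776 + 0.4323i + 0.0487j + 0.2015k


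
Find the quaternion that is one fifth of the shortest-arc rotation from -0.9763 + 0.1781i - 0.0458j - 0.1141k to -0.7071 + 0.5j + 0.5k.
-0.9855 + 0.1502i + 0.0762j + 0.0186k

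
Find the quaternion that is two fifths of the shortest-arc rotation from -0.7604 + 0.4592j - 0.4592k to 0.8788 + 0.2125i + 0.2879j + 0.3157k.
-0.8788 - 0.0937i + 0.1699j - 0.4359k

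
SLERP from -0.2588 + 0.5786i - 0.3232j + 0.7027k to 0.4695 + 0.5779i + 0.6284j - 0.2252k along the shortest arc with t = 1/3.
-0.4292 + 0.2085i - 0.5554j + 0.681k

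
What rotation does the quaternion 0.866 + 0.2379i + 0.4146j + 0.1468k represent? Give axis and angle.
axis = (0.4758, 0.8291, 0.2936), θ = π/3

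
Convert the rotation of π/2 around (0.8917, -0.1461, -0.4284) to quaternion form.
0.7071 + 0.6305i - 0.1033j - 0.3029k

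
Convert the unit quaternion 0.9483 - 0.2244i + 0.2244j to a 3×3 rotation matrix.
[[0.8993, -0.1007, 0.4256], [-0.1007, 0.8993, 0.4256], [-0.4256, -0.4256, 0.7986]]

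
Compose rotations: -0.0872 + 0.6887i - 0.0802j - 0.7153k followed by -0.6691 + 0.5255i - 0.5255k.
-0.6795 - 0.5488i + 0.0676j + 0.4823k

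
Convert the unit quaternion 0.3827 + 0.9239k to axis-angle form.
axis = (0, 0, 1), θ = 3π/4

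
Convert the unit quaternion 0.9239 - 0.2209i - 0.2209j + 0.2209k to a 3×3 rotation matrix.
[[0.8048, -0.3106, -0.5058], [0.5058, 0.8048, 0.3106], [0.3106, -0.5058, 0.8048]]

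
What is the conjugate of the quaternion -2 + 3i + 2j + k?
-2 - 3i - 2j - k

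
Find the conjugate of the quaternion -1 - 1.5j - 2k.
-1 + 1.5j + 2k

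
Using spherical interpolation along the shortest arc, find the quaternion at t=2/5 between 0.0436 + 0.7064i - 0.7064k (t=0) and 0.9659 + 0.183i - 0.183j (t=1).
0.5532 + 0.6321i - 0.0986j - 0.5335k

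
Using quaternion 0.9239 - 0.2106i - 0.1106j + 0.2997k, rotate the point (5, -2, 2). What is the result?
(4.333, 2.184, 3.075)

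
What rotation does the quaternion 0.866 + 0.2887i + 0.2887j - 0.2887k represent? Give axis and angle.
axis = (√3/3, √3/3, -√3/3), θ = π/3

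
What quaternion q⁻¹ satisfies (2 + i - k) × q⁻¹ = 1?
0.3333 - 0.1667i + 0.1667k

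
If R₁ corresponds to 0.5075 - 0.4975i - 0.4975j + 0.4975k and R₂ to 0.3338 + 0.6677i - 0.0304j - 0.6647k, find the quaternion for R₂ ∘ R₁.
0.8171 - 0.173i - 0.183j - 0.5186k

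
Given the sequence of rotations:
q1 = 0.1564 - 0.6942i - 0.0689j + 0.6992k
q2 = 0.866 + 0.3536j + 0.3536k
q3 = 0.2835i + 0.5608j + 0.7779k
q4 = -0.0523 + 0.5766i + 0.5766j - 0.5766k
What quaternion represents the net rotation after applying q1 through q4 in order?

q2 · q1 = -0.0874 - 0.3296i - 0.2498j + 0.9063k
q3 · q2 · q1 = -0.4715 + 0.6778i - 0.5623j + 0.046k
q4 · q3 · q2 · q1 = -0.0154 - 0.605i - 0.6598j - 0.4456k
-0.0154 - 0.605i - 0.6598j - 0.4456k


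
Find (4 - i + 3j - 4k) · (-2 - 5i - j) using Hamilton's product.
-10 - 22i + 10j + 24k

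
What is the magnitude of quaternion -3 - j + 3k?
√19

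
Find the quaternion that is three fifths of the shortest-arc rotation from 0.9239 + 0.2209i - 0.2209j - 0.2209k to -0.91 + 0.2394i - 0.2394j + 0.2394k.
0.9663 - 0.0566i + 0.0566j - 0.2448k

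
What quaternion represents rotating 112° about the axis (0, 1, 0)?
0.5592 + 0.829j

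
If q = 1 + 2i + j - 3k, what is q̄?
1 - 2i - j + 3k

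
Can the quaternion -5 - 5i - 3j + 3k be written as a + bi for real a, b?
No. The quaternion -5 - 5i - 3j + 3k has j-coefficient y = -3 and k-coefficient z = 3, not both zero, so it does not lie in the complex subalgebra spanned by 1 and i.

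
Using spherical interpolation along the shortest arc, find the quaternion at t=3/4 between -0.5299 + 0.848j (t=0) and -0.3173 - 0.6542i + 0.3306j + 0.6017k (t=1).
-0.4236 - 0.5398i + 0.5317j + 0.4965k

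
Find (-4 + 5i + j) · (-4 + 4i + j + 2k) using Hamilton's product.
-5 - 34i - 18j - 7k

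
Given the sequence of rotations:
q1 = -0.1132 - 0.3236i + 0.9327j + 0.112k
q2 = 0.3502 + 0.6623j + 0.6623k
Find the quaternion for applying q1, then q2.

q2 · q1 = -0.7315 - 0.6569i + 0.0373j + 0.1786k
-0.7315 - 0.6569i + 0.0373j + 0.1786k


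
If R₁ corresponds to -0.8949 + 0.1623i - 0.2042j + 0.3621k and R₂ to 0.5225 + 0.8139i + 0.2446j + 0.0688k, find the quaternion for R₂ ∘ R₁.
-0.5746 - 0.5409i - 0.6091j - 0.0783k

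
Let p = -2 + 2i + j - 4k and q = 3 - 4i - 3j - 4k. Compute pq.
-11 - 2i + 33j - 6k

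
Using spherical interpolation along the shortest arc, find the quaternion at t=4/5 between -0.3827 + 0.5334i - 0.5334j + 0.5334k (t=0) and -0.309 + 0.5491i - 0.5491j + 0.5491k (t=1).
-0.3239 + 0.5462i - 0.5462j + 0.5462k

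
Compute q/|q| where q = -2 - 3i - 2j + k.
-0.4714 - 0.7071i - 0.4714j + 0.2357k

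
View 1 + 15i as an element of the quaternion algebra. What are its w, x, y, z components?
1 + 15i + 0j + 0k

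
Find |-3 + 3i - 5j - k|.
√44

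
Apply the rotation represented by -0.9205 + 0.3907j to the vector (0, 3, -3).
(2.158, 3, -2.084)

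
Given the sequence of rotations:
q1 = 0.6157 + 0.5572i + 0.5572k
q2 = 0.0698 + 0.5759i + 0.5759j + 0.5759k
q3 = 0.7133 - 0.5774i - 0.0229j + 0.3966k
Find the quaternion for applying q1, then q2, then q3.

q2 · q1 = -0.5988 + 0.7144i + 0.3546j + 0.0726k
q3 · q2 · q1 = -0.0353 + 0.713i + 0.5919j - 0.3741k
-0.0353 + 0.713i + 0.5919j - 0.3741k


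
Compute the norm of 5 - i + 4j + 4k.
√58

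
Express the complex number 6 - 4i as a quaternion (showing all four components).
6 - 4i + 0j + 0k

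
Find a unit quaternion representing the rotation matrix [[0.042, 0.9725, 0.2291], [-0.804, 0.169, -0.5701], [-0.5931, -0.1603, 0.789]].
0.7071 + 0.1449i + 0.2907j - 0.6281k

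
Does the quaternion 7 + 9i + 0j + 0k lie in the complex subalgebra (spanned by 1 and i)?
Yes. The quaternion 7 + 9i has j- and k-coefficients y = z = 0, so it lies in the complex subalgebra spanned by 1 and i.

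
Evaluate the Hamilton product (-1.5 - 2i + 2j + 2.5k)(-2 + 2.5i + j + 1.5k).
2.25 + 0.75i + 3.75j - 14.25k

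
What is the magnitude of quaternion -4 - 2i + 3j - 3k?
√38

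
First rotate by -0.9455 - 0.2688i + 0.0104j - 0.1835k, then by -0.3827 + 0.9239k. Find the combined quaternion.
0.5314 + 0.0933i - 0.2523j - 0.8033k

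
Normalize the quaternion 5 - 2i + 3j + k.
0.8006 - 0.3203i + 0.4804j + 0.1601k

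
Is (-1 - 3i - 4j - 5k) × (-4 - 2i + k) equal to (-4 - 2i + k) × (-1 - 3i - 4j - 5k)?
No: pq = 3 + 10i + 29j + 11k ≠ 3 + 18i + 3j + 27k = qp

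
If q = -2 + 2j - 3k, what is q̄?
-2 - 2j + 3k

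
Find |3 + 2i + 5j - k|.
√39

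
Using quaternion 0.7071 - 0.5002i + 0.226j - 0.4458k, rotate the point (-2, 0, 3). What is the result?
(1.296, 3.231, 0.94)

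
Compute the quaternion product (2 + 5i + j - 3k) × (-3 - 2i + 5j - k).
-4 - 5i + 18j + 34k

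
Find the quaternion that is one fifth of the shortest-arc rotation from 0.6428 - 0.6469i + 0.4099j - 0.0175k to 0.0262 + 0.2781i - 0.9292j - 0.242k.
0.5419 - 0.6172i + 0.5689j + 0.0422k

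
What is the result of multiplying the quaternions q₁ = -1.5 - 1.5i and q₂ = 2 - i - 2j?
-4.5 - 1.5i + 3j + 3k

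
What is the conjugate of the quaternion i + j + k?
-i - j - k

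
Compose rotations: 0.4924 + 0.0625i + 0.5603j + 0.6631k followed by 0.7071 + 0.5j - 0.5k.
0.3996 + 0.6559i + 0.6111j + 0.1914k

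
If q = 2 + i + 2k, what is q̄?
2 - i - 2k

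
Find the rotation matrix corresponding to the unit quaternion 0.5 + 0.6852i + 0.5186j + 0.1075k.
[[0.439, 0.6032, 0.6659], [0.8182, 0.0379, -0.5737], [-0.3713, 0.7967, -0.4769]]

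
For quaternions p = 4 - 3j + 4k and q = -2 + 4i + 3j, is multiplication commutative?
No: pq = 1 + 4i + 34j + 4k ≠ 1 + 28i + 2j - 20k = qp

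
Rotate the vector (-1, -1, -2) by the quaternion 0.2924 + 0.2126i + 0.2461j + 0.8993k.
(0.107, -0.559, -2.382)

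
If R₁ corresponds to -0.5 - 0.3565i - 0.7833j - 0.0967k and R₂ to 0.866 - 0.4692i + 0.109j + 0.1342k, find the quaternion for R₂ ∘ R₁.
-0.5019 + 0.0204i - 0.8261j + 0.2555k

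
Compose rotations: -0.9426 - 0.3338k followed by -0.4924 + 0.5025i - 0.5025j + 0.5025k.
0.6319 - 0.3059i + 0.6414j - 0.3093k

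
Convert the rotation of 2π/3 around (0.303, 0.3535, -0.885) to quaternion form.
0.5 + 0.2624i + 0.3061j - 0.7664k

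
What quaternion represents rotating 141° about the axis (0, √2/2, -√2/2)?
0.3338 + 0.6665j - 0.6665k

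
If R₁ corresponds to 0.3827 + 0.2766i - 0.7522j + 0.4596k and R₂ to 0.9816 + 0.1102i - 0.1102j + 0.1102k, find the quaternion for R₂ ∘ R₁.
0.2116 + 0.3459i - 0.8007j + 0.4409k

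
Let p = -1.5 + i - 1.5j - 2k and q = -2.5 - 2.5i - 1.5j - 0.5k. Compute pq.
3 - i + 11.5j + 0.5k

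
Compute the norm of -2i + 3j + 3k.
√22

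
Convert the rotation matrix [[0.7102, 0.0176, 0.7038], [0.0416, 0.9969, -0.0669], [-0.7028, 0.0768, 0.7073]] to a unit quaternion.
0.9239 + 0.0389i + 0.3806j + 0.0065k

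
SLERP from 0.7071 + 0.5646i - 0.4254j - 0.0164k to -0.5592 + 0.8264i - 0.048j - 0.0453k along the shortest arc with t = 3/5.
-0.0395 + 0.9595i - 0.2755j - 0.0444k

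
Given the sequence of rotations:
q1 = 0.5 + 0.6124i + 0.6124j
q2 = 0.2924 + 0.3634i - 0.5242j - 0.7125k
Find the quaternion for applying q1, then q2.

q2 · q1 = 0.2447 + 0.7971i - 0.5194j + 0.1873k
0.2447 + 0.7971i - 0.5194j + 0.1873k


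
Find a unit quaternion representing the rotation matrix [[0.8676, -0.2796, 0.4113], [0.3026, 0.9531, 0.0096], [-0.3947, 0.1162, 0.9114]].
0.9659 + 0.0276i + 0.2086j + 0.1507k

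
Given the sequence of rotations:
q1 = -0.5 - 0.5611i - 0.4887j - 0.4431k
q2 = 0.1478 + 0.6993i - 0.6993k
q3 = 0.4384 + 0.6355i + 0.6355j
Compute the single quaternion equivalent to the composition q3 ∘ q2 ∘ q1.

q2 · q1 = 0.0086 - 0.7743i + 0.63j - 0.0576k
q3 · q2 · q1 = 0.0955 - 0.3706i + 0.3183j + 0.8672k
0.0955 - 0.3706i + 0.3183j + 0.8672k


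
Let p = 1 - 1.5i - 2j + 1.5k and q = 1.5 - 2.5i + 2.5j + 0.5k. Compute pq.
2 - 9.5i - 3.5j - 6k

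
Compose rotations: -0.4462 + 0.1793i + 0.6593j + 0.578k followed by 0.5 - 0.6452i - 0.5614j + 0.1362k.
0.184 - 0.0367i + 0.9775j - 0.0965k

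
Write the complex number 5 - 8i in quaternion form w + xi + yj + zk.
5 - 8i + 0j + 0k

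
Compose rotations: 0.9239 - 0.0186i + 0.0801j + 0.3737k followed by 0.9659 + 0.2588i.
0.8972 + 0.2211i - 0.0193j + 0.3817k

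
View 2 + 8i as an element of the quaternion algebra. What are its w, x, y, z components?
2 + 8i + 0j + 0k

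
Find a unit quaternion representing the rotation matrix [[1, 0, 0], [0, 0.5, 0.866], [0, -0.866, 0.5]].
0.866 - 0.5i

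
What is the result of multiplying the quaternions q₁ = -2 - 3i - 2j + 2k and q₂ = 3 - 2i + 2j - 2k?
-4 - 5i - 20j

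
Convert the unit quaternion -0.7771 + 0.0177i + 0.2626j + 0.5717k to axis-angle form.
axis = (0.0281, 0.4172, 0.9084), θ = 282°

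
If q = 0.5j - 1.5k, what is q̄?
-0.5j + 1.5k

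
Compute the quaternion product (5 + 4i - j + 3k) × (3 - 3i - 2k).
33 - i - 4j - 4k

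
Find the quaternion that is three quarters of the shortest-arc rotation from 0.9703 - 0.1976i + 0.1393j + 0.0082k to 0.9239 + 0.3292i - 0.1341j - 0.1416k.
0.9713 + 0.2016i - 0.0665j - 0.1071k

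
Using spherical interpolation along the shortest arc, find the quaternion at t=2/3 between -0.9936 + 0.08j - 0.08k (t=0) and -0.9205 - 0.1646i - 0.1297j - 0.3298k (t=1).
-0.9599 - 0.1112i - 0.0604j - 0.25k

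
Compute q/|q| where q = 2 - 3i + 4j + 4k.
0.2981 - 0.4472i + 0.5963j + 0.5963k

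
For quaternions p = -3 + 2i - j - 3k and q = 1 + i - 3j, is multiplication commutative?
No: pq = -8 - 10i + 5j - 8k ≠ -8 + 8i + 11j + 2k = qp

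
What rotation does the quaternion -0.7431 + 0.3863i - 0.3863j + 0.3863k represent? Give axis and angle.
axis = (√3/3, -√3/3, √3/3), θ = 276°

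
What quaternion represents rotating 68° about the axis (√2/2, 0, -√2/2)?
0.829 + 0.3954i - 0.3954k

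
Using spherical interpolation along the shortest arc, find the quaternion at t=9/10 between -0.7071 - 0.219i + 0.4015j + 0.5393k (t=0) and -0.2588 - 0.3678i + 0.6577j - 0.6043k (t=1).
-0.3475 - 0.3845i + 0.689j - 0.5066k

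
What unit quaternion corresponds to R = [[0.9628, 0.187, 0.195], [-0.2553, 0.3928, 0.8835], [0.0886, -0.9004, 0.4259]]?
0.8339 - 0.5348i + 0.0319j - 0.1326k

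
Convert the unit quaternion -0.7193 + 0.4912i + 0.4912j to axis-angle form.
axis = (√2/2, √2/2, 0), θ = 272°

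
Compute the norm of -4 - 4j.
√32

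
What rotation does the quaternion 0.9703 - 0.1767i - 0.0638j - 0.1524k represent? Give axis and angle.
axis = (-0.7304, -0.2637, -0.63), θ = 28°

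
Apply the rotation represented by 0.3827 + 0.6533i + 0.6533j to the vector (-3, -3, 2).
(-2, -4, -1.414)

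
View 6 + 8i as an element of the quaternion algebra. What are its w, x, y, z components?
6 + 8i + 0j + 0k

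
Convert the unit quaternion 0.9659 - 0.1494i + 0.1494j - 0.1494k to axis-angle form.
axis = (-√3/3, √3/3, -√3/3), θ = π/6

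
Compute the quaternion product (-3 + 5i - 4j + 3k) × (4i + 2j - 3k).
-3 - 6i + 21j + 35k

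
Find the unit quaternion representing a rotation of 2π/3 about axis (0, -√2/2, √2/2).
0.5 - 0.6124j + 0.6124k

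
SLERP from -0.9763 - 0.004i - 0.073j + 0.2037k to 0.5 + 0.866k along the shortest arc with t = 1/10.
-0.9944 - 0.0038i - 0.0694j + 0.0798k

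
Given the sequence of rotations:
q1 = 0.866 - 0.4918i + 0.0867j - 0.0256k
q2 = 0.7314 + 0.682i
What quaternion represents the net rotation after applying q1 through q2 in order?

q2 · q1 = 0.9688 + 0.2309i + 0.0809j + 0.0404k
0.9688 + 0.2309i + 0.0809j + 0.0404k


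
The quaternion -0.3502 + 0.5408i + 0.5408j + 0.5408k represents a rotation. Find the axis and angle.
axis = (√3/3, √3/3, √3/3), θ = 221°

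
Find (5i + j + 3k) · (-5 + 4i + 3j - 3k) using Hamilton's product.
-14 - 37i + 22j - 4k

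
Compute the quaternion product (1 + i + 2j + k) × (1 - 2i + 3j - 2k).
-1 - 8i + 5j + 6k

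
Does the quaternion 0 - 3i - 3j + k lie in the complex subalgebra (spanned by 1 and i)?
No. The quaternion -3i - 3j + k has j-coefficient y = -3 and k-coefficient z = 1, not both zero, so it does not lie in the complex subalgebra spanned by 1 and i.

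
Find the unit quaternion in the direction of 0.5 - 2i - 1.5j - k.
0.1826 - 0.7303i - 0.5477j - 0.3651k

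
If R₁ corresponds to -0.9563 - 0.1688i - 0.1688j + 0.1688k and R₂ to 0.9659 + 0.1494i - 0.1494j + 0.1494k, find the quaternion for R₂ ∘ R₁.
-0.9489 - 0.3059i - 0.0706j - 0.0303k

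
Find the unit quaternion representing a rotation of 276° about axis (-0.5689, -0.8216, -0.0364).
-0.7431 - 0.3807i - 0.5498j - 0.0244k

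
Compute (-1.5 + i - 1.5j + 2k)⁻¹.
-0.1579 - 0.1053i + 0.1579j - 0.2105k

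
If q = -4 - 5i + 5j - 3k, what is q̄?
-4 + 5i - 5j + 3k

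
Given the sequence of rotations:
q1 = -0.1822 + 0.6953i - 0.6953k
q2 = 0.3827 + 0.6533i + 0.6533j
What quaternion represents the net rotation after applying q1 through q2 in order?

q2 · q1 = -0.524 - 0.3072i + 0.3352j - 0.7203k
-0.524 - 0.3072i + 0.3352j - 0.7203k


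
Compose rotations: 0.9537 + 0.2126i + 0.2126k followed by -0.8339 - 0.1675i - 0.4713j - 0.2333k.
-0.7101 - 0.4372i - 0.4635j - 0.2996k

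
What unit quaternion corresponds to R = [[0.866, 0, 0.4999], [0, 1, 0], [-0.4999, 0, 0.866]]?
0.9659 + 0.2588j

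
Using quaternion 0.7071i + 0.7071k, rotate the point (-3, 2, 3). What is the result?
(3, -2, -3)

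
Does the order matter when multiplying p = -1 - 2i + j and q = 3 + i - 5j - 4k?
Yes: pq = 4 - 11i + 13k ≠ 4 - 3i + 16j - 5k = qp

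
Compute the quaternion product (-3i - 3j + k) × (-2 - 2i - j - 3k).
-6 + 16i - 5j - 5k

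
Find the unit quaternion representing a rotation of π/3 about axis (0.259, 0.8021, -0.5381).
0.866 + 0.1295i + 0.4011j - 0.2691k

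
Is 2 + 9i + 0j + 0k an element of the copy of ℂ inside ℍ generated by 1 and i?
Yes. The quaternion 2 + 9i has j- and k-coefficients y = z = 0, so it lies in the complex subalgebra spanned by 1 and i.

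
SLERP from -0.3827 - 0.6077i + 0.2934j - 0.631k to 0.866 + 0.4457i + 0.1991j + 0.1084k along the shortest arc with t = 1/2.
-0.6954 - 0.5866i + 0.0525j - 0.4118k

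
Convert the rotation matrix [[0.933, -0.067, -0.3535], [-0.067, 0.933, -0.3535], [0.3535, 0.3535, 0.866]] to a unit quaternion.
0.9659 + 0.183i - 0.183j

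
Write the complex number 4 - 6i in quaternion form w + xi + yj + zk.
4 - 6i + 0j + 0k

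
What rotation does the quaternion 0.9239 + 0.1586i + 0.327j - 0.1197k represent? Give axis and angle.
axis = (0.4145, 0.8546, -0.3128), θ = π/4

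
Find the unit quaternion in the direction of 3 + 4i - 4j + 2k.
0.4472 + 0.5963i - 0.5963j + 0.2981k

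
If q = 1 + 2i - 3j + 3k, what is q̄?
1 - 2i + 3j - 3k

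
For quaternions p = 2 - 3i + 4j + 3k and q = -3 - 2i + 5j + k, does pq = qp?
No: pq = -35 - 6i - 5j - 14k ≠ -35 + 16i + j = qp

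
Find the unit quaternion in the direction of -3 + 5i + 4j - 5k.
-0.3464 + 0.5774i + 0.4619j - 0.5774k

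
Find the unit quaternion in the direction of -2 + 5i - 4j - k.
-0.2949 + 0.7372i - 0.5898j - 0.1474k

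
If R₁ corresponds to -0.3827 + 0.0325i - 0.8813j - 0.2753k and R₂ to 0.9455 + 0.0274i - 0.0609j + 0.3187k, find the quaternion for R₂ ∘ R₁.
-0.3287 + 0.3179i - 0.7921j - 0.4044k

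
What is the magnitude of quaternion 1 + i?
√2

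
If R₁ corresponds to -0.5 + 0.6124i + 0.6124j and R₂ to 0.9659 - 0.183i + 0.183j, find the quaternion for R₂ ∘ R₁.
-0.4829 + 0.683i + 0.5j - 0.2241k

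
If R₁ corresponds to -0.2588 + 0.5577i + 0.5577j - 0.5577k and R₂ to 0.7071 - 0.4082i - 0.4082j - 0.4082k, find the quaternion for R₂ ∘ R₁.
0.0447 + 0.9553i + 0.0447j - 0.2887k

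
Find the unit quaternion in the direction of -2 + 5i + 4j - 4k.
-0.2561 + 0.6402i + 0.5121j - 0.5121k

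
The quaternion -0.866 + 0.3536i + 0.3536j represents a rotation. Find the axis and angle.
axis = (√2/2, √2/2, 0), θ = 5π/3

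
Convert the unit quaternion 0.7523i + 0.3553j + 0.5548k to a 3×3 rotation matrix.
[[0.1319, 0.5346, 0.8348], [0.5346, -0.7475, 0.3942], [0.8348, 0.3942, -0.3844]]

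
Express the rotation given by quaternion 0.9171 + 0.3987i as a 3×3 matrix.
[[1, 0, 0], [0, 0.6821, -0.7313], [0, 0.7313, 0.6821]]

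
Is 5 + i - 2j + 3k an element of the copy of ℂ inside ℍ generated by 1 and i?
No. The quaternion 5 + i - 2j + 3k has j-coefficient y = -2 and k-coefficient z = 3, not both zero, so it does not lie in the complex subalgebra spanned by 1 and i.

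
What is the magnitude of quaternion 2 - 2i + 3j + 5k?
√42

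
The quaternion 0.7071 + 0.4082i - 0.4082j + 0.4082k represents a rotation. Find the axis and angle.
axis = (√3/3, -√3/3, √3/3), θ = π/2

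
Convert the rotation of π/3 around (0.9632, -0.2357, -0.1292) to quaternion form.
0.866 + 0.4816i - 0.1178j - 0.0646k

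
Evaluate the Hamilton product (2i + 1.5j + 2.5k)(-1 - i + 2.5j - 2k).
3.25 - 11.25i + 4k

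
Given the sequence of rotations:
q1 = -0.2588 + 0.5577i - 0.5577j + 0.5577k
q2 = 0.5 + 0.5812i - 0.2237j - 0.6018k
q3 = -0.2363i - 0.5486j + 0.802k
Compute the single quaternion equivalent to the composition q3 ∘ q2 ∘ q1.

q2 · q1 = -0.2427 - 0.3319i - 0.8807j + 0.2352k
q3 · q2 · q1 = -0.7502 + 0.6346i - 0.0775j - 0.1686k
-0.7502 + 0.6346i - 0.0775j - 0.1686k


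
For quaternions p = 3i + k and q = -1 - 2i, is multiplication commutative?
No: pq = 6 - 3i - 2j - k ≠ 6 - 3i + 2j - k = qp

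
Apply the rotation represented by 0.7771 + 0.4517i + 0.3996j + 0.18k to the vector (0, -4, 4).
(2.81, -4.341, -2.293)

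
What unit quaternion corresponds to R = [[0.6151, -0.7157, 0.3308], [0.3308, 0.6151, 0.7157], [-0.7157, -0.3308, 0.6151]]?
0.8434 - 0.3102i + 0.3102j + 0.3102k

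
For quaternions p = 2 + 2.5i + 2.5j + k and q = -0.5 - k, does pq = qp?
No: pq = -3.75i + 1.25j - 2.5k ≠ 1.25i - 3.75j - 2.5k = qp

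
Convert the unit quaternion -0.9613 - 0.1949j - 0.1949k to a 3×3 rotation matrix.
[[0.8481, -0.3747, 0.3747], [0.3747, 0.924, 0.076], [-0.3747, 0.076, 0.924]]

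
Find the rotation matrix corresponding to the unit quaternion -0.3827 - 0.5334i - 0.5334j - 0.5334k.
[[-0.1381, 0.1608, 0.9773], [0.9773, -0.1381, 0.1608], [0.1608, 0.9773, -0.1381]]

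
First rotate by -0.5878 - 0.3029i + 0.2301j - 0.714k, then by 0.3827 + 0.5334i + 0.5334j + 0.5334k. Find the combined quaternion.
0.1947 - 0.933i - 0.0062j - 0.3025k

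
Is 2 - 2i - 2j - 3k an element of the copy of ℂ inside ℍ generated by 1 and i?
No. The quaternion 2 - 2i - 2j - 3k has j-coefficient y = -2 and k-coefficient z = -3, not both zero, so it does not lie in the complex subalgebra spanned by 1 and i.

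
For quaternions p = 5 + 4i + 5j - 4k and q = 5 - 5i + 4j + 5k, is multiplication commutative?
No: pq = 45 + 36i + 45j + 46k ≠ 45 - 46i + 45j - 36k = qp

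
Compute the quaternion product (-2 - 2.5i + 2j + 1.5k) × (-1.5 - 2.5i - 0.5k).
-2.5 + 7.75i - 8j + 3.75k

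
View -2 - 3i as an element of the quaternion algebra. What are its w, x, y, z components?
-2 - 3i + 0j + 0k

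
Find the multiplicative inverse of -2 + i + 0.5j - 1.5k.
-0.2667 - 0.1333i - 0.0667j + 0.2k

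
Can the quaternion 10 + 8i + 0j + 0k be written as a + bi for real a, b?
Yes. The quaternion 10 + 8i has j- and k-coefficients y = z = 0, so it lies in the complex subalgebra spanned by 1 and i.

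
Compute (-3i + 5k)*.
3i - 5k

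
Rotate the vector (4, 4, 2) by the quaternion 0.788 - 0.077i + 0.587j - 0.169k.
(3.621, 2.143, -4.277)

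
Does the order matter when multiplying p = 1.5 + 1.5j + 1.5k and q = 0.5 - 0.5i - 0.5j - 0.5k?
Yes: pq = 2.25 - 0.75i - 0.75j + 0.75k ≠ 2.25 - 0.75i + 0.75j - 0.75k = qp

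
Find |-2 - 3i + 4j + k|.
√30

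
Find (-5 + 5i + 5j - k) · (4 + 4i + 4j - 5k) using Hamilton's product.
-65 - 21i + 21j + 21k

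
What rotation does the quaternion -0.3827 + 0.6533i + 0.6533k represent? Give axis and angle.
axis = (√2/2, 0, √2/2), θ = 5π/4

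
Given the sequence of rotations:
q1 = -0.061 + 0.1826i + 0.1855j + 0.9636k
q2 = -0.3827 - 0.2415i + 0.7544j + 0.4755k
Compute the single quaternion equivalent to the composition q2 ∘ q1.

q2 · q1 = -0.5307 + 0.5836i + 0.2025j - 0.5803k
-0.5307 + 0.5836i + 0.2025j - 0.5803k


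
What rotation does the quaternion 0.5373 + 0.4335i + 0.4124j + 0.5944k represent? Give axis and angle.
axis = (0.514, 0.489, 0.7048), θ = 115°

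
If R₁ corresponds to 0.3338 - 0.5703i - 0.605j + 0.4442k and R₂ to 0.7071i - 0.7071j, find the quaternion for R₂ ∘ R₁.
-0.0245 - 0.0781i - 0.5501j - 0.8311k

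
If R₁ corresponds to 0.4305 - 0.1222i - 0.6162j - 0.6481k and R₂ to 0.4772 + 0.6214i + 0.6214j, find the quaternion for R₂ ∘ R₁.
0.6643 - 0.1935i + 0.3762j - 0.6162k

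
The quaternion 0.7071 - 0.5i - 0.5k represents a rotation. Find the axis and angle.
axis = (-√2/2, 0, -√2/2), θ = π/2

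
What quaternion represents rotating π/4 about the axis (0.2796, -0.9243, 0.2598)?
0.9239 + 0.107i - 0.3537j + 0.0994k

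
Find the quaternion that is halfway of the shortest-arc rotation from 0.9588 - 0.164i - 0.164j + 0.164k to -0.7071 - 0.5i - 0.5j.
0.9574 + 0.1931i + 0.1931j + 0.0942k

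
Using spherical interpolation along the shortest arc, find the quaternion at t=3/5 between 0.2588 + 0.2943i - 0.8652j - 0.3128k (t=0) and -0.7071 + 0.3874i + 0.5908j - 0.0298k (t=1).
0.589 - 0.1231i - 0.7892j - 0.1234k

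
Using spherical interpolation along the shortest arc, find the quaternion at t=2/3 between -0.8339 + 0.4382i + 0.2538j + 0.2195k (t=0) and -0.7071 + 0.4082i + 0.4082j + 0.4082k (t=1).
-0.756 + 0.4218i + 0.3597j + 0.3481k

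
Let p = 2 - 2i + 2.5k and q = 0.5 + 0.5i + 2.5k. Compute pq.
-4.25 + 6.25j + 6.25k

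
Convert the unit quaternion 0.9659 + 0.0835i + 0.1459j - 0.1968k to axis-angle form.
axis = (0.3226, 0.5637, -0.7604), θ = π/6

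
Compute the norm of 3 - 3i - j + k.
√20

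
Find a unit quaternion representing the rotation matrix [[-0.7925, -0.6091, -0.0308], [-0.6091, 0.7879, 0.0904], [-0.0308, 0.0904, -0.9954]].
-0.3221i + 0.9455j + 0.0478k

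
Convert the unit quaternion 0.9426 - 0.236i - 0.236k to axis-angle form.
axis = (-√2/2, 0, -√2/2), θ = 39°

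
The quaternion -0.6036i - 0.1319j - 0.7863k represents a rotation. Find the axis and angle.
axis = (-0.6036, -0.1319, -0.7863), θ = π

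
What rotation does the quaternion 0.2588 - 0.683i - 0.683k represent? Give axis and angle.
axis = (-√2/2, 0, -√2/2), θ = 5π/6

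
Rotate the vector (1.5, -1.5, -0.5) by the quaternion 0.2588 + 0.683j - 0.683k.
(-2.006, -0.164, 0.836)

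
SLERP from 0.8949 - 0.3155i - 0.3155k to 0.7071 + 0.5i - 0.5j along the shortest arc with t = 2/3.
0.8851 + 0.2476i - 0.3735j - 0.1258k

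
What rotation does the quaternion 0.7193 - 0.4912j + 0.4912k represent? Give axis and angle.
axis = (0, -√2/2, √2/2), θ = 88°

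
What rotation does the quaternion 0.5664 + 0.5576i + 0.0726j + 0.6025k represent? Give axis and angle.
axis = (0.6766, 0.0881, 0.7311), θ = 111°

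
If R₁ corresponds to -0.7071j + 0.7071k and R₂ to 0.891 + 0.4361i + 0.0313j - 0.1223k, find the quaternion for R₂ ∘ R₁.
0.1086 - 0.0643i - 0.9384j + 0.3217k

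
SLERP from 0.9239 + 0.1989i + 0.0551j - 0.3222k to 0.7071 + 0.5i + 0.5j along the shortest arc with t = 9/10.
0.7457 + 0.4782i + 0.4627j - 0.0348k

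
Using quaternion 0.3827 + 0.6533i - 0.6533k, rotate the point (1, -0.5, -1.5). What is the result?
(1.177, 0.604, -1.323)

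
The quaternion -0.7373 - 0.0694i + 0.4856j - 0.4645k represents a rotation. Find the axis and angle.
axis = (-0.1027, 0.7188, -0.6876), θ = 275°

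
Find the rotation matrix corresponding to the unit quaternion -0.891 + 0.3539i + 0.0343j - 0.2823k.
[[0.8383, -0.4788, -0.2609], [0.5273, 0.5901, 0.6113], [-0.1387, -0.65, 0.7472]]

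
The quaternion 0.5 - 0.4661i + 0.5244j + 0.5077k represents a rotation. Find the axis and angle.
axis = (-0.5382, 0.6055, 0.5862), θ = 2π/3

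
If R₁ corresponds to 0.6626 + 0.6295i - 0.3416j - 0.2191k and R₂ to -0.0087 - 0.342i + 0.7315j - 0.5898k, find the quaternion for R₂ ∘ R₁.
0.3302 - 0.5938i + 0.0415j - 0.7325k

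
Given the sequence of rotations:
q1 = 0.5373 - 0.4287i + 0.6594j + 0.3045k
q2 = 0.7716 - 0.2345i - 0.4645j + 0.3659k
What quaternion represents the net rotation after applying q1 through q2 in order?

q2 · q1 = 0.5089 - 0.8395i + 0.1738j + 0.0778k
0.5089 - 0.8395i + 0.1738j + 0.0778k


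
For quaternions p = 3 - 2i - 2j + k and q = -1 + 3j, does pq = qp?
No: pq = 3 - i + 11j - 7k ≠ 3 + 5i + 11j + 5k = qp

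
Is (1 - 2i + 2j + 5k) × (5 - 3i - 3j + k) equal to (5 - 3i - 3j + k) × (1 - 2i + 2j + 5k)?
No: pq = 4i - 6j + 38k ≠ -30i + 20j + 14k = qp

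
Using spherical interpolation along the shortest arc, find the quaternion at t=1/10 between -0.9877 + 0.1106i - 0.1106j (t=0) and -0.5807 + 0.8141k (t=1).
-0.9848 + 0.1027i - 0.1027j + 0.0953k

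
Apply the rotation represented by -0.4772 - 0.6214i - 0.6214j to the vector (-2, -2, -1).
(-2.593, -1.407, 0.545)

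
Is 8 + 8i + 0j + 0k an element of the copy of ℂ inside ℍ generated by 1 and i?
Yes. The quaternion 8 + 8i has j- and k-coefficients y = z = 0, so it lies in the complex subalgebra spanned by 1 and i.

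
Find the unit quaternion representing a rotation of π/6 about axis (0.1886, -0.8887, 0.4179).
0.9659 + 0.0488i - 0.23j + 0.1082k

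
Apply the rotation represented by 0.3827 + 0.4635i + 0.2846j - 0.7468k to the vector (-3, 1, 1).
(1.193, -0.402, 3.068)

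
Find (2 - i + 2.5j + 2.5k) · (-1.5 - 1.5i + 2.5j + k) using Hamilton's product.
-13.25 - 5.25i - 1.5j - 0.5k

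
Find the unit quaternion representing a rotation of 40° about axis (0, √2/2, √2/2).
0.9397 + 0.2418j + 0.2418k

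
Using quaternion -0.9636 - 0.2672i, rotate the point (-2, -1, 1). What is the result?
(-2, -1.372, 0.342)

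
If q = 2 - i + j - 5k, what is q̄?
2 + i - j + 5k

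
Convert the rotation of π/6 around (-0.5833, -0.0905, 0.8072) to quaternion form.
0.9659 - 0.151i - 0.0234j + 0.2089k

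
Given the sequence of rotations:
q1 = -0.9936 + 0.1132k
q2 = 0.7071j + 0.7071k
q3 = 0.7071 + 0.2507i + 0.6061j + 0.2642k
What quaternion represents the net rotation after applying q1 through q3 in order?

q2 · q1 = -0.08 + 0.08i - 0.7026j - 0.7026k
q3 · q2 · q1 = 0.5348 - 0.2037i - 0.348j - 0.7426k
0.5348 - 0.2037i - 0.348j - 0.7426k


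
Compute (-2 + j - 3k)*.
-2 - j + 3k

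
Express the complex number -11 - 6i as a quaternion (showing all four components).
-11 - 6i + 0j + 0k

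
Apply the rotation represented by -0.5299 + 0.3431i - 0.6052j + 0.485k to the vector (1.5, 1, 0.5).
(0.281, -1.212, -1.398)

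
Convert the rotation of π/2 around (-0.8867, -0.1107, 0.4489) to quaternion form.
0.7071 - 0.627i - 0.0783j + 0.3174k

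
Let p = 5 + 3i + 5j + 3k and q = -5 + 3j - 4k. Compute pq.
-28 - 44i + 2j - 26k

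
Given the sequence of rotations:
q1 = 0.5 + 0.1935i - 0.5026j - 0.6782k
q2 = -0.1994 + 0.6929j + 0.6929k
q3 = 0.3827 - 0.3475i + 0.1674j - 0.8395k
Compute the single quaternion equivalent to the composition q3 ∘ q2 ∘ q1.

q2 · q1 = 0.7185 - 0.1603i + 0.5807j + 0.3476k
q3 · q2 · q1 = 0.4139 + 0.2347i + 0.5979j - 0.6451k
0.4139 + 0.2347i + 0.5979j - 0.6451k


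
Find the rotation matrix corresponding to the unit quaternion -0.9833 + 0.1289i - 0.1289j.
[[0.9668, -0.0332, 0.2535], [-0.0332, 0.9668, 0.2535], [-0.2535, -0.2535, 0.9335]]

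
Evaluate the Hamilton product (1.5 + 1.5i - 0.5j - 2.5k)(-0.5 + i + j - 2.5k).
-8 + 4.5i + 3j - 0.5k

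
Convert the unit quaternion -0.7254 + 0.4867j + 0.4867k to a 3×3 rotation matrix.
[[0.0525, 0.7061, -0.7061], [-0.7061, 0.5262, 0.4738], [0.7061, 0.4738, 0.5262]]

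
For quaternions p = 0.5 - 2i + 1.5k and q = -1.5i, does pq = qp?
No: pq = -3 - 0.75i - 2.25j ≠ -3 - 0.75i + 2.25j = qp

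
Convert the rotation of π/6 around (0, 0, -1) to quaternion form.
0.9659 - 0.2588k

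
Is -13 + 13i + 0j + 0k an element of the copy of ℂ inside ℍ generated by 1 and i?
Yes. The quaternion -13 + 13i has j- and k-coefficients y = z = 0, so it lies in the complex subalgebra spanned by 1 and i.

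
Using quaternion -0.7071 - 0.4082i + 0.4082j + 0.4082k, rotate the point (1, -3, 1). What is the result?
(-1.309, -2.155, -2.154)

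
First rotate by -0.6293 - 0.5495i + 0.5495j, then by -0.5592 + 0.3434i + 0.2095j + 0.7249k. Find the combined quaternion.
0.4255 - 0.3072i - 0.8375j - 0.1524k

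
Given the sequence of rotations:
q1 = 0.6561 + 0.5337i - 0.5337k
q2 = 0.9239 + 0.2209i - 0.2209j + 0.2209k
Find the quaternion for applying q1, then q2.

q2 · q1 = 0.6062 + 0.7559i + 0.0909j - 0.2303k
0.6062 + 0.7559i + 0.0909j - 0.2303k
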